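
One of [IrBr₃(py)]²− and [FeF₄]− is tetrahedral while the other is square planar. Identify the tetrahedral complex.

For [IrBr₃(py)]²−: Ligand charges: each bromide is −1; pyridine is neutral. With an overall charge of −2 the iridium centre must be in the +1 oxidation state. Iridium is a group-9 element; Ir(I) is therefore d⁸. A 5d d⁸ ion has a large crystal-field splitting; square planar leaves the high-energy d_{x²−y²} orbital empty and maximises CFSE. → square planar.
For [FeF₄]−: Ligand charges: each fluoride is −1. With an overall charge of −1 the iron centre must be in the +3 oxidation state. Group 8 minus oxidation state 3 gives a d⁵ configuration. A high-spin d⁵ ion has zero CFSE in either geometry, so four ligands adopt the sterically favoured tetrahedral geometry. → tetrahedral.

[FeF₄]−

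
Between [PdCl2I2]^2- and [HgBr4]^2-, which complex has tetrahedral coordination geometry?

[HgBr4]^2-

For [PdCl2I2]^2-: Each chloride is −1; each iodide is −1; balancing the −2 overall charge requires Pd(II). Group 10 minus oxidation state 2 gives a d⁸ configuration. A 4d d⁸ ion has a large crystal-field splitting; square planar leaves the high-energy d_{x²−y²} orbital empty and maximises CFSE. → square planar.
For [HgBr4]^2-: Each bromide is −1; balancing the −2 overall charge requires Hg(II). Hg sits in group 12, so the d-electron count is 12 − 2 = 10. A d¹⁰ ion has no crystal-field stabilisation preference between square planar and tetrahedral, so four ligands adopt the sterically favoured tetrahedral geometry. → tetrahedral.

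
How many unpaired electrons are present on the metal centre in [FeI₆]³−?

Each iodide is −1; balancing the −3 overall charge requires Fe(III).
Group 8 minus oxidation state 3 gives a d⁵ configuration.
The spin state decides the count: Iodide is a weak-field ligand for a first-row metal, so the complex is high-spin.
An octahedral high-spin d⁵ ion is t₂g³e_g², giving 5 unpaired electrons.

5 unpaired electrons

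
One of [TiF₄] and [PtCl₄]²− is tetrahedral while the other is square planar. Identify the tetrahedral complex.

For [TiF₄]: Summing ligand charges against the 0 overall charge gives an oxidation state of +4 for titanium. Ti sits in group 4, so the d-electron count is 4 − 4 = 0. A d⁰ ion has no crystal-field stabilisation preference between square planar and tetrahedral, so four ligands adopt the sterically favoured tetrahedral geometry. → tetrahedral.
For [PtCl₄]²−: Ligand charges: each chloride is −1. With an overall charge of −2 the platinum centre must be in the +2 oxidation state. Group 10 minus oxidation state 2 gives a d⁸ configuration. A 5d d⁸ ion has a large crystal-field splitting; square planar leaves the high-energy d_{x²−y²} orbital empty and maximises CFSE. → square planar.

[TiF₄]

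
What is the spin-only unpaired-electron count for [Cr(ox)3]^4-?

Ligand charges: each oxalate is −2. With an overall charge of −4 the chromium centre must be in the +2 oxidation state.
Group 6 minus oxidation state 2 gives a d⁴ configuration.
Counting donor atoms: 3×oxalate (bidentate) → 6 donors. Coordination number = 6.
The spin state decides the count: Oxalate is a weak-field ligand for a first-row metal, so the complex is high-spin.
An octahedral high-spin d⁴ ion is t₂g³e_g¹, giving 4 unpaired electrons.

4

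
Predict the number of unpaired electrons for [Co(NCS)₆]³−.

0 unpaired electrons

Ligand charges: each isothiocyanate is −1. With an overall charge of −3 the cobalt centre must be in the +3 oxidation state.
Co sits in group 9, so the d-electron count is 9 − 3 = 6.
The spin state decides the count: Co(III) has an exceptionally large octahedral splitting and is low-spin with essentially every ligand except fluoride.
An octahedral low-spin d⁶ ion is t₂g⁶e_g⁰, giving 0 unpaired electrons.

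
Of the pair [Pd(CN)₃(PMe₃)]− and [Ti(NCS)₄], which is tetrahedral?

For [Pd(CN)₃(PMe₃)]−: Summing ligand charges against the −1 overall charge gives an oxidation state of +2 for palladium. Pd sits in group 10, so the d-electron count is 10 − 2 = 8. A 4d d⁸ ion has a large crystal-field splitting; square planar leaves the high-energy d_{x²−y²} orbital empty and maximises CFSE. → square planar.
For [Ti(NCS)₄]: Ligand charges: each isothiocyanate is −1. With an overall charge of 0 the titanium centre must be in the +4 oxidation state. Ti sits in group 4, so the d-electron count is 4 − 4 = 0. A d⁰ ion has no crystal-field stabilisation preference between square planar and tetrahedral, so four ligands adopt the sterically favoured tetrahedral geometry. → tetrahedral.

[Ti(NCS)₄]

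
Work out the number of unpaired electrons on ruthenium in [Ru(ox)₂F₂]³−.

1

Each oxalate is −2; each fluoride is −1; balancing the −3 overall charge requires Ru(III).
Ru sits in group 8, so the d-electron count is 8 − 3 = 5.
Counting donor atoms: 2×oxalate (bidentate) → 4 donors; 2×fluoride (monodentate) → 2 donors. Coordination number = 6.
The spin state decides the count: a 4d ion has a large Δₒ and is invariably low-spin.
An octahedral low-spin d⁵ ion is t₂g⁵e_g⁰, giving 1 unpaired electron.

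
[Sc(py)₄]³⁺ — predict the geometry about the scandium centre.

Pyridine is neutral; balancing the +3 overall charge requires Sc(III).
Scandium is a group-3 element; Sc(III) is therefore d⁰.
With 4 monodentate ligands the coordination number is 4.
A d⁰ ion has no crystal-field stabilisation preference between square planar and tetrahedral, so four ligands adopt the sterically favoured tetrahedral geometry.

tetrahedral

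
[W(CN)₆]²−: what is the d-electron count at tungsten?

d²

Ligand charges: each cyanide is −1. With an overall charge of −2 the tungsten centre must be in the +4 oxidation state.
Group 6 minus oxidation state 4 gives a d² configuration.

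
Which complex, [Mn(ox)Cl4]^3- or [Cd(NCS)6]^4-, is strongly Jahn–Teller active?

[Mn(ox)Cl4]^3-: Each oxalate is −2; each chloride is −1; balancing the −3 overall charge requires Mn(III). Mn sits in group 7, so the d-electron count is 7 − 3 = 4. Chloride and oxalate are weak-field ligands for a first-row metal, so the complex is high-spin. The t₂g³e_g¹ (high-spin) configuration has an unevenly filled e_g set; the Jahn–Teller theorem predicts a tetragonal distortion (typically axial elongation) to lift the degeneracy.
[Cd(NCS)6]^4-: Summing ligand charges against the −4 overall charge gives an oxidation state of +2 for cadmium. Group 12 minus oxidation state 2 gives a d¹⁰ configuration. The d¹⁰ configuration leaves the e_g set evenly filled (or empty) — no strong Jahn–Teller driving force.

[Mn(ox)Cl4]^3-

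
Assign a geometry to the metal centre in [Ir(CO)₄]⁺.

Ligand charges: carbonyl is neutral. With an overall charge of +1 the iridium centre must be in the +1 oxidation state.
Ir sits in group 9, so the d-electron count is 9 − 1 = 8.
Coordination number: 4.
A 5d d⁸ ion has a large crystal-field splitting; square planar leaves the high-energy d_{x²−y²} orbital empty and maximises CFSE.

square planar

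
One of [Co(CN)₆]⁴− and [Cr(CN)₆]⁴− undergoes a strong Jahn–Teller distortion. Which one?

[Co(CN)₆]⁴−

[Co(CN)₆]⁴−: Ligand charges: each cyanide is −1. With an overall charge of −4 the cobalt centre must be in the +2 oxidation state. Cobalt is a group-9 element; Co(II) is therefore d⁷. Cyanide is a strong-field ligand (high in the spectrochemical series) for a first-row metal, so the complex is low-spin. The t₂g⁶e_g¹ (low-spin) configuration has an unevenly filled e_g set; the Jahn–Teller theorem predicts a tetragonal distortion (typically axial elongation) to lift the degeneracy.
[Cr(CN)₆]⁴−: Summing ligand charges against the −4 overall charge gives an oxidation state of +2 for chromium. Group 6 minus oxidation state 2 gives a d⁴ configuration. Cyanide is a strong-field ligand (high in the spectrochemical series) for a first-row metal, so the complex is low-spin. The d⁴ configuration leaves the e_g set evenly filled (or empty) — no strong Jahn–Teller driving force.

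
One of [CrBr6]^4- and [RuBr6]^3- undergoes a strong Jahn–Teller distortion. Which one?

[CrBr6]^4-

[CrBr6]^4-: Ligand charges: each bromide is −1. With an overall charge of −4 the chromium centre must be in the +2 oxidation state. Chromium is a group-6 element; Cr(II) is therefore d⁴. Bromide is a weak-field ligand for a first-row metal, so the complex is high-spin. The t₂g³e_g¹ (high-spin) configuration has an unevenly filled e_g set; the Jahn–Teller theorem predicts a tetragonal distortion (typically axial elongation) to lift the degeneracy.
[RuBr6]^3-: Ligand charges: each bromide is −1. With an overall charge of −3 the ruthenium centre must be in the +3 oxidation state. Ruthenium is a group-8 element; Ru(III) is therefore d⁵. A 4d ion has a large Δₒ and is invariably low-spin. The d⁵ configuration leaves the e_g set evenly filled (or empty) — no strong Jahn–Teller driving force.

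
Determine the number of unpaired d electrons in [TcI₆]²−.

3

Summing ligand charges against the −2 overall charge gives an oxidation state of +4 for technetium.
Group 7 minus oxidation state 4 gives a d³ configuration.
In an octahedral field the d³ configuration is t₂g³e_g⁰ (only one arrangement possible), giving 3 unpaired electrons.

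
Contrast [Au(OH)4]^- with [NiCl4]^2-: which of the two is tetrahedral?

For [Au(OH)4]^-: Summing ligand charges against the −1 overall charge gives an oxidation state of +3 for gold. Au sits in group 11, so the d-electron count is 11 − 3 = 8. A 5d d⁸ ion has a large crystal-field splitting; square planar leaves the high-energy d_{x²−y²} orbital empty and maximises CFSE. → square planar.
For [NiCl4]^2-: Summing ligand charges against the −2 overall charge gives an oxidation state of +2 for nickel. Nickel is a group-10 element; Ni(II) is therefore d⁸. Chloride is a weak-field ligand. With weak-field ligands the CFSE gain from square planar is small, so a 3d d⁸ ion takes the sterically preferred tetrahedral geometry. → tetrahedral.

[NiCl4]^2-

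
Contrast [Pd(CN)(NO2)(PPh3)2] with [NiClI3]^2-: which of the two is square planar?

[Pd(CN)(NO2)(PPh3)2]

For [Pd(CN)(NO2)(PPh3)2]: Ligand charges: each cyanide is −1; each nitro (N-bound nitrite) is −1; triphenylphosphine is neutral. With an overall charge of 0 the palladium centre must be in the +2 oxidation state. Pd sits in group 10, so the d-electron count is 10 − 2 = 8. A 4d d⁸ ion has a large crystal-field splitting; square planar leaves the high-energy d_{x²−y²} orbital empty and maximises CFSE. → square planar.
For [NiClI3]^2-: Summing ligand charges against the −2 overall charge gives an oxidation state of +2 for nickel. Nickel is a group-10 element; Ni(II) is therefore d⁸. Chloride and iodide are weak-field ligands. With weak-field ligands the CFSE gain from square planar is small, so a 3d d⁸ ion takes the sterically preferred tetrahedral geometry. → tetrahedral.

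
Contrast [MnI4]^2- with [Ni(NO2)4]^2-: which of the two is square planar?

[Ni(NO2)4]^2-

For [MnI4]^2-: Ligand charges: each iodide is −1. With an overall charge of −2 the manganese centre must be in the +2 oxidation state. Mn sits in group 7, so the d-electron count is 7 − 2 = 5. A high-spin d⁵ ion has zero CFSE in either geometry, so four ligands adopt the sterically favoured tetrahedral geometry. → tetrahedral.
For [Ni(NO2)4]^2-: Ligand charges: each nitro (N-bound nitrite) is −1. With an overall charge of −2 the nickel centre must be in the +2 oxidation state. Ni sits in group 10, so the d-electron count is 10 − 2 = 8. Nitro (N-bound nitrite) is a strong-field ligand (high in the spectrochemical series). A 3d d⁸ ion with strong-field ligands gains enough CFSE to favour square planar over tetrahedral. → square planar.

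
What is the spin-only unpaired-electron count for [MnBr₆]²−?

Ligand charges: each bromide is −1. With an overall charge of −2 the manganese centre must be in the +4 oxidation state.
Manganese is a group-7 element; Mn(IV) is therefore d³.
In an octahedral field the d³ configuration is t₂g³e_g⁰ (only one arrangement possible), giving 3 unpaired electrons.

3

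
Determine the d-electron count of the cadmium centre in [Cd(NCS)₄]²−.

Ligand charges: each isothiocyanate is −1. With an overall charge of −2 the cadmium centre must be in the +2 oxidation state.
Cadmium is a group-12 element; Cd(II) is therefore d¹⁰.

d¹⁰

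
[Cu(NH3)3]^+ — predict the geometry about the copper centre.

trigonal planar

Summing ligand charges against the +1 overall charge gives an oxidation state of +1 for copper.
Copper is a group-11 element; Cu(I) is therefore d¹⁰.
Coordination number: 3.
Three ligands around a d¹⁰ centre minimise repulsion in a trigonal-planar arrangement.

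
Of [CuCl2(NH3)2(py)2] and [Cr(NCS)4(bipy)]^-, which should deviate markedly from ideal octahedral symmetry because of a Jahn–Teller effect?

[CuCl2(NH3)2(py)2]

[CuCl2(NH3)2(py)2]: Each chloride is −1; ammonia is neutral; pyridine is neutral; balancing the 0 overall charge requires Cu(II). Copper is a group-11 element; Cu(II) is therefore d⁹. The t₂g⁶e_g³ configuration has an unevenly filled e_g set; the Jahn–Teller theorem predicts a tetragonal distortion (typically axial elongation) to lift the degeneracy.
[Cr(NCS)4(bipy)]^-: Summing ligand charges against the −1 overall charge gives an oxidation state of +3 for chromium. Chromium is a group-6 element; Cr(III) is therefore d³. The d³ configuration leaves the e_g set evenly filled (or empty) — no strong Jahn–Teller driving force.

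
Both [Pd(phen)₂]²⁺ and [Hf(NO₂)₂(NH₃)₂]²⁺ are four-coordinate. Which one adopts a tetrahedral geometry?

For [Pd(phen)₂]²⁺: 1,10-phenanthroline is neutral; balancing the +2 overall charge requires Pd(II). Pd sits in group 10, so the d-electron count is 10 − 2 = 8. A 4d d⁸ ion has a large crystal-field splitting; square planar leaves the high-energy d_{x²−y²} orbital empty and maximises CFSE. → square planar.
For [Hf(NO₂)₂(NH₃)₂]²⁺: Summing ligand charges against the +2 overall charge gives an oxidation state of +4 for hafnium. Group 4 minus oxidation state 4 gives a d⁰ configuration. A d⁰ ion has no crystal-field stabilisation preference between square planar and tetrahedral, so four ligands adopt the sterically favoured tetrahedral geometry. → tetrahedral.

[Hf(NO₂)₂(NH₃)₂]²⁺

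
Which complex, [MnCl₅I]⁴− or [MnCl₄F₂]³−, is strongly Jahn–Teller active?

[MnCl₅I]⁴−: Ligand charges: each chloride is −1; each iodide is −1. With an overall charge of −4 the manganese centre must be in the +2 oxidation state. Mn sits in group 7, so the d-electron count is 7 − 2 = 5. Chloride and iodide are weak-field ligands for a first-row metal, so the complex is high-spin. The d⁵ configuration leaves the e_g set evenly filled (or empty) — no strong Jahn–Teller driving force.
[MnCl₄F₂]³−: Summing ligand charges against the −3 overall charge gives an oxidation state of +3 for manganese. Mn sits in group 7, so the d-electron count is 7 − 3 = 4. Chloride and fluoride are weak-field ligands for a first-row metal, so the complex is high-spin. The t₂g³e_g¹ (high-spin) configuration has an unevenly filled e_g set; the Jahn–Teller theorem predicts a tetragonal distortion (typically axial elongation) to lift the degeneracy.

[MnCl₄F₂]³−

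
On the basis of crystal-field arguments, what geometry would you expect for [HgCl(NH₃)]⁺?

Ligand charges: each chloride is −1; ammonia is neutral. With an overall charge of +1 the mercury centre must be in the +2 oxidation state.
Group 12 minus oxidation state 2 gives a d¹⁰ configuration.
With 2 monodentate ligands the coordination number is 2.
A d¹⁰ ion with only two ligands adopts a linear arrangement (sp hybridisation; no CFSE preference).

linear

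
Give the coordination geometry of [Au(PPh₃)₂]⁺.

Summing ligand charges against the +1 overall charge gives an oxidation state of +1 for gold.
Au sits in group 11, so the d-electron count is 11 − 1 = 10.
With 2 monodentate ligands the coordination number is 2.
A d¹⁰ ion with only two ligands adopts a linear arrangement (sp hybridisation; no CFSE preference).

linear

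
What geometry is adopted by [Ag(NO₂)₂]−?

Ligand charges: each nitro (N-bound nitrite) is −1. With an overall charge of −1 the silver centre must be in the +1 oxidation state.
Ag sits in group 11, so the d-electron count is 11 − 1 = 10.
With 2 monodentate ligands the coordination number is 2.
A d¹⁰ ion with only two ligands adopts a linear arrangement (sp hybridisation; no CFSE preference).

linear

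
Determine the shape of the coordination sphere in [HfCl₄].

Summing ligand charges against the 0 overall charge gives an oxidation state of +4 for hafnium.
Group 4 minus oxidation state 4 gives a d⁰ configuration.
Coordination number: 4.
A d⁰ ion has no crystal-field stabilisation preference between square planar and tetrahedral, so four ligands adopt the sterically favoured tetrahedral geometry.

tetrahedral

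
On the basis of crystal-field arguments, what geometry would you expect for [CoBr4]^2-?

tetrahedral

Ligand charges: each bromide is −1. With an overall charge of −2 the cobalt centre must be in the +2 oxidation state.
Group 9 minus oxidation state 2 gives a d⁷ configuration.
With 4 monodentate ligands the coordination number is 4.
Bromide is a weak-field ligand.
For a high-spin 3d d⁷ ion with weak-field ligands the small Δₜ gives little square-planar CFSE advantage, so four ligands adopt the sterically favoured tetrahedral geometry.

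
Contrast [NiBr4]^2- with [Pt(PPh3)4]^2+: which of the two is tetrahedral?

For [NiBr4]^2-: Summing ligand charges against the −2 overall charge gives an oxidation state of +2 for nickel. Ni sits in group 10, so the d-electron count is 10 − 2 = 8. Bromide is a weak-field ligand. With weak-field ligands the CFSE gain from square planar is small, so a 3d d⁸ ion takes the sterically preferred tetrahedral geometry. → tetrahedral.
For [Pt(PPh3)4]^2+: Ligand charges: triphenylphosphine is neutral. With an overall charge of +2 the platinum centre must be in the +2 oxidation state. Pt sits in group 10, so the d-electron count is 10 − 2 = 8. A 5d d⁸ ion has a large crystal-field splitting; square planar leaves the high-energy d_{x²−y²} orbital empty and maximises CFSE. → square planar.

[NiBr4]^2-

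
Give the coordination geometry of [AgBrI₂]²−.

Summing ligand charges against the −2 overall charge gives an oxidation state of +1 for silver.
Group 11 minus oxidation state 1 gives a d¹⁰ configuration.
With 3 monodentate ligands the coordination number is 3.
Three ligands around a d¹⁰ centre minimise repulsion in a trigonal-planar arrangement.

trigonal planar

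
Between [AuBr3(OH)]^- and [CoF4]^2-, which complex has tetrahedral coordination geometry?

For [AuBr3(OH)]^-: Ligand charges: each bromide is −1; each hydroxide is −1. With an overall charge of −1 the gold centre must be in the +3 oxidation state. Group 11 minus oxidation state 3 gives a d⁸ configuration. A 5d d⁸ ion has a large crystal-field splitting; square planar leaves the high-energy d_{x²−y²} orbital empty and maximises CFSE. → square planar.
For [CoF4]^2-: Each fluoride is −1; balancing the −2 overall charge requires Co(II). Cobalt is a group-9 element; Co(II) is therefore d⁷. For a high-spin 3d d⁷ ion with weak-field ligands the small Δₜ gives little square-planar CFSE advantage, so four ligands adopt the sterically favoured tetrahedral geometry. → tetrahedral.

[CoF4]^2-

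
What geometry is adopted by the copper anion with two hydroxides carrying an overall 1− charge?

Ligand charges: each hydroxide is −1. With an overall charge of −1 the copper centre must be in the +1 oxidation state.
Copper is a group-11 element; Cu(I) is therefore d¹⁰.
With 2 monodentate ligands the coordination number is 2.
A d¹⁰ ion with only two ligands adopts a linear arrangement (sp hybridisation; no CFSE preference).

linear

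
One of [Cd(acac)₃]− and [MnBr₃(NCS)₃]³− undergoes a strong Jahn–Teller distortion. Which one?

[MnBr₃(NCS)₃]³−

[Cd(acac)₃]−: Summing ligand charges against the −1 overall charge gives an oxidation state of +2 for cadmium. Cadmium is a group-12 element; Cd(II) is therefore d¹⁰. The d¹⁰ configuration leaves the e_g set evenly filled (or empty) — no strong Jahn–Teller driving force.
[MnBr₃(NCS)₃]³−: Ligand charges: each bromide is −1; each isothiocyanate is −1. With an overall charge of −3 the manganese centre must be in the +3 oxidation state. Group 7 minus oxidation state 3 gives a d⁴ configuration. Bromide and isothiocyanate are weak-field ligands for a first-row metal, so the complex is high-spin. The t₂g³e_g¹ (high-spin) configuration has an unevenly filled e_g set; the Jahn–Teller theorem predicts a tetragonal distortion (typically axial elongation) to lift the degeneracy.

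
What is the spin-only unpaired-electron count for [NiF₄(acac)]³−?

Ligand charges: each fluoride is −1; each acetylacetonate is −1. With an overall charge of −3 the nickel centre must be in the +2 oxidation state.
Group 10 minus oxidation state 2 gives a d⁸ configuration.
Counting donor atoms: 4×fluoride (monodentate) → 4 donors; 1×acetylacetonate (bidentate) → 2 donors. Coordination number = 6.
In an octahedral field the d⁸ configuration is t₂g⁶e_g² (only one arrangement possible), giving 2 unpaired electrons.

2 unpaired electrons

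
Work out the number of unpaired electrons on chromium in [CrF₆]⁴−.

Each fluoride is −1; balancing the −4 overall charge requires Cr(II).
Group 6 minus oxidation state 2 gives a d⁴ configuration.
The spin state decides the count: Fluoride is a weak-field ligand for a first-row metal, so the complex is high-spin.
An octahedral high-spin d⁴ ion is t₂g³e_g¹, giving 4 unpaired electrons.

4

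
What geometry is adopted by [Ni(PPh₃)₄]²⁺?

square planar

Triphenylphosphine is neutral; balancing the +2 overall charge requires Ni(II).
Nickel is a group-10 element; Ni(II) is therefore d⁸.
With 4 monodentate ligands the coordination number is 4.
Triphenylphosphine is a strong-field ligand (high in the spectrochemical series).
A 3d d⁸ ion with strong-field ligands gains enough CFSE to favour square planar over tetrahedral.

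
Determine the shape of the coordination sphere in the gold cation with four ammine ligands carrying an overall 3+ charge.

square planar

Ligand charges: ammonia is neutral. With an overall charge of +3 the gold centre must be in the +3 oxidation state.
Group 11 minus oxidation state 3 gives a d⁸ configuration.
With 4 monodentate ligands the coordination number is 4.
A 5d d⁸ ion has a large crystal-field splitting; square planar leaves the high-energy d_{x²−y²} orbital empty and maximises CFSE.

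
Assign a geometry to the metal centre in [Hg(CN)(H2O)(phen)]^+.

Ligand charges: each cyanide is −1; water is neutral; 1,10-phenanthroline is neutral. With an overall charge of +1 the mercury centre must be in the +2 oxidation state.
Mercury is a group-12 element; Hg(II) is therefore d¹⁰.
Counting donor atoms: 1×cyanide (monodentate) → 1 donor; 1×water (monodentate) → 1 donor; 1×1,10-phenanthroline (bidentate) → 2 donors. Coordination number = 4.
A d¹⁰ ion has no crystal-field stabilisation preference between square planar and tetrahedral, so four ligands adopt the sterically favoured tetrahedral geometry.

tetrahedral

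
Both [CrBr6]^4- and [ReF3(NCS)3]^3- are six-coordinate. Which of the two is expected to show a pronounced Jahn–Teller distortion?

[CrBr6]^4-: Summing ligand charges against the −4 overall charge gives an oxidation state of +2 for chromium. Chromium is a group-6 element; Cr(II) is therefore d⁴. Bromide is a weak-field ligand for a first-row metal, so the complex is high-spin. The t₂g³e_g¹ (high-spin) configuration has an unevenly filled e_g set; the Jahn–Teller theorem predicts a tetragonal distortion (typically axial elongation) to lift the degeneracy.
[ReF3(NCS)3]^3-: Ligand charges: each fluoride is −1; each isothiocyanate is −1. With an overall charge of −3 the rhenium centre must be in the +3 oxidation state. Re sits in group 7, so the d-electron count is 7 − 3 = 4. A 5d ion has a large Δₒ and is invariably low-spin. The d⁴ configuration leaves the e_g set evenly filled (or empty) — no strong Jahn–Teller driving force.

[CrBr6]^4-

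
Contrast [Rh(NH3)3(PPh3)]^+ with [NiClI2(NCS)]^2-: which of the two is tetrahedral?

For [Rh(NH3)3(PPh3)]^+: Ammonia is neutral; triphenylphosphine is neutral; balancing the +1 overall charge requires Rh(I). Rh sits in group 9, so the d-electron count is 9 − 1 = 8. A 4d d⁸ ion has a large crystal-field splitting; square planar leaves the high-energy d_{x²−y²} orbital empty and maximises CFSE. → square planar.
For [NiClI2(NCS)]^2-: Ligand charges: each chloride is −1; each iodide is −1; each isothiocyanate is −1. With an overall charge of −2 the nickel centre must be in the +2 oxidation state. Ni sits in group 10, so the d-electron count is 10 − 2 = 8. Chloride, iodide, and isothiocyanate are weak-field ligands. With weak-field ligands the CFSE gain from square planar is small, so a 3d d⁸ ion takes the sterically preferred tetrahedral geometry. → tetrahedral.

[NiClI2(NCS)]^2-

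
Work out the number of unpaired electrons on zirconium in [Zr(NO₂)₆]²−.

Each nitro (N-bound nitrite) is −1; balancing the −2 overall charge requires Zr(IV).
Zr sits in group 4, so the d-electron count is 4 − 4 = 0.
In an octahedral field the d⁰ configuration is t₂g⁰e_g⁰, giving 0 unpaired electrons.

0 unpaired electrons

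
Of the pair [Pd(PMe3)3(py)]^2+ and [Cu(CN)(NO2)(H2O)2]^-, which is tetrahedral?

For [Pd(PMe3)3(py)]^2+: Summing ligand charges against the +2 overall charge gives an oxidation state of +2 for palladium. Pd sits in group 10, so the d-electron count is 10 − 2 = 8. A 4d d⁸ ion has a large crystal-field splitting; square planar leaves the high-energy d_{x²−y²} orbital empty and maximises CFSE. → square planar.
For [Cu(CN)(NO2)(H2O)2]^-: Summing ligand charges against the −1 overall charge gives an oxidation state of +1 for copper. Copper is a group-11 element; Cu(I) is therefore d¹⁰. A d¹⁰ ion has no crystal-field stabilisation preference between square planar and tetrahedral, so four ligands adopt the sterically favoured tetrahedral geometry. → tetrahedral.

[Cu(CN)(NO2)(H2O)2]^-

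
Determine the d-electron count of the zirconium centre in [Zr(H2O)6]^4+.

Summing ligand charges against the +4 overall charge gives an oxidation state of +4 for zirconium.
Zr sits in group 4, so the d-electron count is 4 − 4 = 0.

d⁰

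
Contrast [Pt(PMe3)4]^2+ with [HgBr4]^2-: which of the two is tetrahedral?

For [Pt(PMe3)4]^2+: Summing ligand charges against the +2 overall charge gives an oxidation state of +2 for platinum. Pt sits in group 10, so the d-electron count is 10 − 2 = 8. A 5d d⁸ ion has a large crystal-field splitting; square planar leaves the high-energy d_{x²−y²} orbital empty and maximises CFSE. → square planar.
For [HgBr4]^2-: Summing ligand charges against the −2 overall charge gives an oxidation state of +2 for mercury. Hg sits in group 12, so the d-electron count is 12 − 2 = 10. A d¹⁰ ion has no crystal-field stabilisation preference between square planar and tetrahedral, so four ligands adopt the sterically favoured tetrahedral geometry. → tetrahedral.

[HgBr4]^2-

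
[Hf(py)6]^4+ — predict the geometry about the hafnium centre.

Ligand charges: pyridine is neutral. With an overall charge of +4 the hafnium centre must be in the +4 oxidation state.
Hafnium is a group-4 element; Hf(IV) is therefore d⁰.
With 6 monodentate ligands the coordination number is 6.
Six donors around a single metal centre give an octahedral coordination sphere.

octahedral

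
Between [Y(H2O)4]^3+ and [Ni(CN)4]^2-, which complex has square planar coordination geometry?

For [Y(H2O)4]^3+: Ligand charges: water is neutral. With an overall charge of +3 the yttrium centre must be in the +3 oxidation state. Group 3 minus oxidation state 3 gives a d⁰ configuration. A d⁰ ion has no crystal-field stabilisation preference between square planar and tetrahedral, so four ligands adopt the sterically favoured tetrahedral geometry. → tetrahedral.
For [Ni(CN)4]^2-: Summing ligand charges against the −2 overall charge gives an oxidation state of +2 for nickel. Ni sits in group 10, so the d-electron count is 10 − 2 = 8. Cyanide is a strong-field ligand (high in the spectrochemical series). A 3d d⁸ ion with strong-field ligands gains enough CFSE to favour square planar over tetrahedral. → square planar.

[Ni(CN)4]^2-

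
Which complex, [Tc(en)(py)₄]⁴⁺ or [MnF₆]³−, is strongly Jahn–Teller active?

[MnF₆]³−

[Tc(en)(py)₄]⁴⁺: Summing ligand charges against the +4 overall charge gives an oxidation state of +4 for technetium. Tc sits in group 7, so the d-electron count is 7 − 4 = 3. The d³ configuration leaves the e_g set evenly filled (or empty) — no strong Jahn–Teller driving force.
[MnF₆]³−: Summing ligand charges against the −3 overall charge gives an oxidation state of +3 for manganese. Mn sits in group 7, so the d-electron count is 7 − 3 = 4. Fluoride is a weak-field ligand for a first-row metal, so the complex is high-spin. The t₂g³e_g¹ (high-spin) configuration has an unevenly filled e_g set; the Jahn–Teller theorem predicts a tetragonal distortion (typically axial elongation) to lift the degeneracy.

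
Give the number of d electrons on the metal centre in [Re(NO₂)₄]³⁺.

Each nitro (N-bound nitrite) is −1; balancing the +3 overall charge requires Re(VII).
Rhenium is a group-7 element; Re(VII) is therefore d⁰.

d0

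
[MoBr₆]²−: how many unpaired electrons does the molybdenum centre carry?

Summing ligand charges against the −2 overall charge gives an oxidation state of +4 for molybdenum.
Mo sits in group 6, so the d-electron count is 6 − 4 = 2.
In an octahedral field the d² configuration is t₂g²e_g⁰ (only one arrangement possible), giving 2 unpaired electrons.

2 unpaired electrons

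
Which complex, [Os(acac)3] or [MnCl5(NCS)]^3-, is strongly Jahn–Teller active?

[Os(acac)3]: Ligand charges: each acetylacetonate is −1. With an overall charge of 0 the osmium centre must be in the +3 oxidation state. Osmium is a group-8 element; Os(III) is therefore d⁵. A 5d ion has a large Δₒ and is invariably low-spin. The d⁵ configuration leaves the e_g set evenly filled (or empty) — no strong Jahn–Teller driving force.
[MnCl5(NCS)]^3-: Each chloride is −1; each isothiocyanate is −1; balancing the −3 overall charge requires Mn(III). Mn sits in group 7, so the d-electron count is 7 − 3 = 4. Chloride and isothiocyanate are weak-field ligands for a first-row metal, so the complex is high-spin. The t₂g³e_g¹ (high-spin) configuration has an unevenly filled e_g set; the Jahn–Teller theorem predicts a tetragonal distortion (typically axial elongation) to lift the degeneracy.

[MnCl5(NCS)]^3-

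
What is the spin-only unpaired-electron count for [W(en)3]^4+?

2

Ligand charges: ethylenediamine is neutral. With an overall charge of +4 the tungsten centre must be in the +4 oxidation state.
W sits in group 6, so the d-electron count is 6 − 4 = 2.
Counting donor atoms: 3×ethylenediamine (bidentate) → 6 donors. Coordination number = 6.
In an octahedral field the d² configuration is t₂g²e_g⁰ (only one arrangement possible), giving 2 unpaired electrons.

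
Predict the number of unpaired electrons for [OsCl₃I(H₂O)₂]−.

1

Summing ligand charges against the −1 overall charge gives an oxidation state of +3 for osmium.
Group 8 minus oxidation state 3 gives a d⁵ configuration.
The spin state decides the count: a 5d ion has a large Δₒ and is invariably low-spin.
An octahedral low-spin d⁵ ion is t₂g⁵e_g⁰, giving 1 unpaired electron.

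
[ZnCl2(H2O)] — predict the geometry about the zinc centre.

Each chloride is −1; water is neutral; balancing the 0 overall charge requires Zn(II).
Zinc is a group-12 element; Zn(II) is therefore d¹⁰.
Coordination number: 3.
Three ligands around a d¹⁰ centre minimise repulsion in a trigonal-planar arrangement.

trigonal planar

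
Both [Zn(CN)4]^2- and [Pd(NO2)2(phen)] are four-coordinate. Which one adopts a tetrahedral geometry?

[Zn(CN)4]^2-

For [Zn(CN)4]^2-: Summing ligand charges against the −2 overall charge gives an oxidation state of +2 for zinc. Zn sits in group 12, so the d-electron count is 12 − 2 = 10. A d¹⁰ ion has no crystal-field stabilisation preference between square planar and tetrahedral, so four ligands adopt the sterically favoured tetrahedral geometry. → tetrahedral.
For [Pd(NO2)2(phen)]: Each nitro (N-bound nitrite) is −1; 1,10-phenanthroline is neutral; balancing the 0 overall charge requires Pd(II). Group 10 minus oxidation state 2 gives a d⁸ configuration. A 4d d⁸ ion has a large crystal-field splitting; square planar leaves the high-energy d_{x²−y²} orbital empty and maximises CFSE. → square planar.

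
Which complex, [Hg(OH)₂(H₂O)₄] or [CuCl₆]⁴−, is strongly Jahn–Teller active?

[Hg(OH)₂(H₂O)₄]: Each hydroxide is −1; water is neutral; balancing the 0 overall charge requires Hg(II). Mercury is a group-12 element; Hg(II) is therefore d¹⁰. The d¹⁰ configuration leaves the e_g set evenly filled (or empty) — no strong Jahn–Teller driving force.
[CuCl₆]⁴−: Ligand charges: each chloride is −1. With an overall charge of −4 the copper centre must be in the +2 oxidation state. Copper is a group-11 element; Cu(II) is therefore d⁹. The t₂g⁶e_g³ configuration has an unevenly filled e_g set; the Jahn–Teller theorem predicts a tetragonal distortion (typically axial elongation) to lift the degeneracy.

[CuCl₆]⁴−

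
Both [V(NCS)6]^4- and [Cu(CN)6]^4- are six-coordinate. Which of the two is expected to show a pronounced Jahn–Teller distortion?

[V(NCS)6]^4-: Each isothiocyanate is −1; balancing the −4 overall charge requires V(II). Vanadium is a group-5 element; V(II) is therefore d³. The d³ configuration leaves the e_g set evenly filled (or empty) — no strong Jahn–Teller driving force.
[Cu(CN)6]^4-: Summing ligand charges against the −4 overall charge gives an oxidation state of +2 for copper. Cu sits in group 11, so the d-electron count is 11 − 2 = 9. The t₂g⁶e_g³ configuration has an unevenly filled e_g set; the Jahn–Teller theorem predicts a tetragonal distortion (typically axial elongation) to lift the degeneracy.

[Cu(CN)6]^4-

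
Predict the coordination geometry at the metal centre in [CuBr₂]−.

Each bromide is −1; balancing the −1 overall charge requires Cu(I).
Group 11 minus oxidation state 1 gives a d¹⁰ configuration.
With 2 monodentate ligands the coordination number is 2.
A d¹⁰ ion with only two ligands adopts a linear arrangement (sp hybridisation; no CFSE preference).

linear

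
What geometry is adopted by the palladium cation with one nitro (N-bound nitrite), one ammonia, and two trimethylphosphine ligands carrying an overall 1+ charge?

Summing ligand charges against the +1 overall charge gives an oxidation state of +2 for palladium.
Palladium is a group-10 element; Pd(II) is therefore d⁸.
Coordination number: 4.
A 4d d⁸ ion has a large crystal-field splitting; square planar leaves the high-energy d_{x²−y²} orbital empty and maximises CFSE.

square planar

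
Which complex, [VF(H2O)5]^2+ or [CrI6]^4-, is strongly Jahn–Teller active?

[CrI6]^4-

[VF(H2O)5]^2+: Ligand charges: each fluoride is −1; water is neutral. With an overall charge of +2 the vanadium centre must be in the +3 oxidation state. Vanadium is a group-5 element; V(III) is therefore d². The d² configuration leaves the e_g set evenly filled (or empty) — no strong Jahn–Teller driving force.
[CrI6]^4-: Summing ligand charges against the −4 overall charge gives an oxidation state of +2 for chromium. Cr sits in group 6, so the d-electron count is 6 − 2 = 4. Iodide is a weak-field ligand for a first-row metal, so the complex is high-spin. The t₂g³e_g¹ (high-spin) configuration has an unevenly filled e_g set; the Jahn–Teller theorem predicts a tetragonal distortion (typically axial elongation) to lift the degeneracy.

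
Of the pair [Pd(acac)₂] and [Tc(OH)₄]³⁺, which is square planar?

[Pd(acac)₂]

For [Pd(acac)₂]: Ligand charges: each acetylacetonate is −1. With an overall charge of 0 the palladium centre must be in the +2 oxidation state. Group 10 minus oxidation state 2 gives a d⁸ configuration. A 4d d⁸ ion has a large crystal-field splitting; square planar leaves the high-energy d_{x²−y²} orbital empty and maximises CFSE. → square planar.
For [Tc(OH)₄]³⁺: Each hydroxide is −1; balancing the +3 overall charge requires Tc(VII). Tc sits in group 7, so the d-electron count is 7 − 7 = 0. A d⁰ ion has no crystal-field stabilisation preference between square planar and tetrahedral, so four ligands adopt the sterically favoured tetrahedral geometry. → tetrahedral.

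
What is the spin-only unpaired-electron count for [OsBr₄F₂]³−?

Summing ligand charges against the −3 overall charge gives an oxidation state of +3 for osmium.
Os sits in group 8, so the d-electron count is 8 − 3 = 5.
The spin state decides the count: a 5d ion has a large Δₒ and is invariably low-spin.
An octahedral low-spin d⁵ ion is t₂g⁵e_g⁰, giving 1 unpaired electron.

1 unpaired electron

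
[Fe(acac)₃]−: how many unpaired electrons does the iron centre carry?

4 unpaired electrons

Summing ligand charges against the −1 overall charge gives an oxidation state of +2 for iron.
Fe sits in group 8, so the d-electron count is 8 − 2 = 6.
Counting donor atoms: 3×acetylacetonate (bidentate) → 6 donors. Coordination number = 6.
The spin state decides the count: Acetylacetonate is a weak-field ligand for a first-row metal, so the complex is high-spin.
An octahedral high-spin d⁶ ion is t₂g⁴e_g², giving 4 unpaired electrons.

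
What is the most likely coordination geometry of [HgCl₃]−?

trigonal planar

Summing ligand charges against the −1 overall charge gives an oxidation state of +2 for mercury.
Hg sits in group 12, so the d-electron count is 12 − 2 = 10.
With 3 monodentate ligands the coordination number is 3.
Three ligands around a d¹⁰ centre minimise repulsion in a trigonal-planar arrangement.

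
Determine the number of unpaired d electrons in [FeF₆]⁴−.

Each fluoride is −1; balancing the −4 overall charge requires Fe(II).
Fe sits in group 8, so the d-electron count is 8 − 2 = 6.
The spin state decides the count: Fluoride is a weak-field ligand for a first-row metal, so the complex is high-spin.
An octahedral high-spin d⁶ ion is t₂g⁴e_g², giving 4 unpaired electrons.

4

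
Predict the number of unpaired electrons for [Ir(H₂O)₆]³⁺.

0 unpaired electrons

Ligand charges: water is neutral. With an overall charge of +3 the iridium centre must be in the +3 oxidation state.
Group 9 minus oxidation state 3 gives a d⁶ configuration.
The spin state decides the count: a 5d ion has a large Δₒ and is invariably low-spin.
An octahedral low-spin d⁶ ion is t₂g⁶e_g⁰, giving 0 unpaired electrons.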